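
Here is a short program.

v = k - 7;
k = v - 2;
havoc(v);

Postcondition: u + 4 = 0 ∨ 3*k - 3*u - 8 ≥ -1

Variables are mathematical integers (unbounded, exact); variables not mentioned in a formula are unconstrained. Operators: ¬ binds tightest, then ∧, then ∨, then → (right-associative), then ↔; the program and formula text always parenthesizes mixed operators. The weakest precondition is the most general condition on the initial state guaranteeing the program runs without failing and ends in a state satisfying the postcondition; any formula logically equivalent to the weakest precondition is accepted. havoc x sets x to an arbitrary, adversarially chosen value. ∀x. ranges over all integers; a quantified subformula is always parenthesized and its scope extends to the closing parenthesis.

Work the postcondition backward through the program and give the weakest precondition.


Working backward. After the program, the postcondition u + 4 = 0 ∨ 3*k - 3*u - 8 ≥ -1 must hold; in canonical form it is u = -4 ∨ 3*k ≥ 3*u + 7.
Before havoc v: u = -4 ∨ 3*k ≥ 3*u + 7
Before k := v - 2: u = -4 ∨ 3*v ≥ 3*u + 13
Before v := k - 7: u = -4 ∨ 3*k ≥ 3*u + 34
Answer: WP = u = -4 ∨ 3*k ≥ 3*u + 34


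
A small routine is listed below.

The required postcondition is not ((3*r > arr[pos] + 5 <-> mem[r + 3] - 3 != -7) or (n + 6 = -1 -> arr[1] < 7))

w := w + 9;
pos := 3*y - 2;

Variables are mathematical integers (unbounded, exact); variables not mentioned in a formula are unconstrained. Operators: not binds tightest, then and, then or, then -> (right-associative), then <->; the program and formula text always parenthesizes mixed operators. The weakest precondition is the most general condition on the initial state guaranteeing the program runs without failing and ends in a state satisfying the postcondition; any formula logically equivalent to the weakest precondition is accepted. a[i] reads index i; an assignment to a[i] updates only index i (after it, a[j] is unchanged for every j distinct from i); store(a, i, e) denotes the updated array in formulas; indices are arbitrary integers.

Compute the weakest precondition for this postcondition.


Working backward. After the program, the postcondition not ((3*r > arr[pos] + 5 <-> mem[r + 3] - 3 != -7) or (n + 6 = -1 -> arr[1] < 7)) must hold; in canonical form it is not ((3*r > arr[pos] + 5 <-> mem[r + 3] != -4) or (n = -7 -> arr[1] < 7)).
Before pos := 3*y - 2: not ((3*r > arr[3*y - 2] + 5 <-> mem[r + 3] != -4) or (n = -7 -> arr[1] < 7))
Before w := w + 9: not ((3*r > arr[3*y - 2] + 5 <-> mem[r + 3] != -4) or (n = -7 -> arr[1] < 7))
Answer: WP = not ((3*r > arr[3*y - 2] + 5 <-> mem[r + 3] != -4) or (n = -7 -> arr[1] < 7))


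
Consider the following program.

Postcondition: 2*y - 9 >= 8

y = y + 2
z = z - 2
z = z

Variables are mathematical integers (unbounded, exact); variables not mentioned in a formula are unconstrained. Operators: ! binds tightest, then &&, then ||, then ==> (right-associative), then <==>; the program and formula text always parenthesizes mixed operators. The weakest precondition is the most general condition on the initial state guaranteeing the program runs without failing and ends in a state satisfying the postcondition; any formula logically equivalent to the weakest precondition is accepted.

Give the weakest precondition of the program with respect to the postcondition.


Working backward. After the program, the postcondition 2*y - 9 >= 8 must hold; in canonical form it is 2*y >= 17.
Before z := z: 2*y >= 17
Before z := z - 2: 2*y >= 17
Before y := y + 2: 2*y >= 13
Answer: WP = 2*y >= 13


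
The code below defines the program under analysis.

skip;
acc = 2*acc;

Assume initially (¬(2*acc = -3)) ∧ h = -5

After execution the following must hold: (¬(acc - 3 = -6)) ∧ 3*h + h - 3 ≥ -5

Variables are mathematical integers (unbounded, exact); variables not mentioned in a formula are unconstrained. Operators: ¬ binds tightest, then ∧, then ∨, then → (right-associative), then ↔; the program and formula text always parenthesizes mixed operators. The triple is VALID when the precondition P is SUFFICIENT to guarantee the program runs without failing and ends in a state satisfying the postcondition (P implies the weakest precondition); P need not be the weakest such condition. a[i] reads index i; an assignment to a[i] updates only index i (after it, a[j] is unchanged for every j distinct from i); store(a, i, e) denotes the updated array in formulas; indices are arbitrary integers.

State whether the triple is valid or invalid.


Working backward. After the program, the postcondition (¬(acc - 3 = -6)) ∧ 3*h + h - 3 ≥ -5 must hold; in canonical form it is (¬(acc = -3)) ∧ 4*h ≥ -2.
Before acc := 2*acc: (¬(2*acc = -3)) ∧ 4*h ≥ -2
Before skip: (¬(2*acc = -3)) ∧ 4*h ≥ -2
The weakest precondition is (¬(2*acc = -3)) ∧ 4*h ≥ -2.
Check whether (¬(2*acc = -3)) ∧ h = -5 implies it.
Countermodel: at the initial state acc = 0, h = -5, the precondition holds but the weakest precondition fails.
Answer: invalid


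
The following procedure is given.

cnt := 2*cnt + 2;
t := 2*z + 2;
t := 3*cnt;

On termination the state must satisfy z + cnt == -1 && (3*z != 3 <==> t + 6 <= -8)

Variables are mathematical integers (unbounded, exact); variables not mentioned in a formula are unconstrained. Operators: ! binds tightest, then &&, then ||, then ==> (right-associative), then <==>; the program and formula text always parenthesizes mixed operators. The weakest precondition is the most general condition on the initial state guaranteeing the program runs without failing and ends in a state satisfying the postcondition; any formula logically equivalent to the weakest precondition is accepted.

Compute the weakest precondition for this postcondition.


Working backward. After the program, the postcondition z + cnt == -1 && (3*z != 3 <==> t + 6 <= -8) must hold; in canonical form it is cnt + z == -1 && (3*z != 3 <==> t <= -14).
Before t := 3*cnt: cnt + z == -1 && (3*z != 3 <==> 3*cnt <= -14)
Before t := 2*z + 2: cnt + z == -1 && (3*z != 3 <==> 3*cnt <= -14)
Before cnt := 2*cnt + 2: 2*cnt + z == -3 && (3*z != 3 <==> 6*cnt <= -20)
Answer: WP = 2*cnt + z == -3 && (3*z != 3 <==> 6*cnt <= -20)


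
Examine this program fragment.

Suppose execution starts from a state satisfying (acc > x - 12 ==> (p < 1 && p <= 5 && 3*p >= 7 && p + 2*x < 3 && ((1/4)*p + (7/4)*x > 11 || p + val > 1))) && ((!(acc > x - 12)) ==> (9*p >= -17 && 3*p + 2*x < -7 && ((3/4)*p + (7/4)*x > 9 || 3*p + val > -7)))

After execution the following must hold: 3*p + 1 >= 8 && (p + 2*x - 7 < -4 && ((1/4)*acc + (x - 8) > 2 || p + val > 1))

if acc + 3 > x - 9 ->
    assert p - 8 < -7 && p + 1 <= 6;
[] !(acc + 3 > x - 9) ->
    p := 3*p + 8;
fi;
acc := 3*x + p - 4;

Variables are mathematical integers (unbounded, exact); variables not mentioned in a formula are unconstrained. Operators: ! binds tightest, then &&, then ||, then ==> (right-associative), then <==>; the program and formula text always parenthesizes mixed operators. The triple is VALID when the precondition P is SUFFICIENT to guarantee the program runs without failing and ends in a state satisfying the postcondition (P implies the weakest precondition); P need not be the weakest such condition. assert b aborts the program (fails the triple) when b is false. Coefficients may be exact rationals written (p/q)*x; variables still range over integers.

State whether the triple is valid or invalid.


Working backward. After the program, the postcondition 3*p + 1 >= 8 && (p + 2*x - 7 < -4 && ((1/4)*acc + (x - 8) > 2 || p + val > 1)) must hold; in canonical form it is 3*p >= 7 && p + 2*x < 3 && ((1/4)*acc + x > 10 || p + val > 1).
Before acc := 3*x + p - 4: 3*p >= 7 && p + 2*x < 3 && ((1/4)*p + (7/4)*x > 11 || p + val > 1)
Then branch requires p < 1 && p <= 5 && 3*p >= 7 && p + 2*x < 3 && ((1/4)*p + (7/4)*x > 11 || p + val > 1); else branch requires 9*p >= -17 && 3*p + 2*x < -5 && ((3/4)*p + (7/4)*x > 9 || 3*p + val > -7).
Before the if: (acc > x - 12 ==> (p < 1 && p <= 5 && 3*p >= 7 && p + 2*x < 3 && ((1/4)*p + (7/4)*x > 11 || p + val > 1))) && ((!(acc > x - 12)) ==> (9*p >= -17 && 3*p + 2*x < -5 && ((3/4)*p + (7/4)*x > 9 || 3*p + val > -7)))
The weakest precondition is (acc > x - 12 ==> (p < 1 && p <= 5 && 3*p >= 7 && p + 2*x < 3 && ((1/4)*p + (7/4)*x > 11 || p + val > 1))) && ((!(acc > x - 12)) ==> (9*p >= -17 && 3*p + 2*x < -5 && ((3/4)*p + (7/4)*x > 9 || 3*p + val > -7))).
Check whether (acc > x - 12 ==> (p < 1 && p <= 5 && 3*p >= 7 && p + 2*x < 3 && ((1/4)*p + (7/4)*x > 11 || p + val > 1))) && ((!(acc > x - 12)) ==> (9*p >= -17 && 3*p + 2*x < -7 && ((3/4)*p + (7/4)*x > 9 || 3*p + val > -7))) implies it.
Every state satisfying the precondition satisfies the weakest precondition: the implication holds.
Answer: valid


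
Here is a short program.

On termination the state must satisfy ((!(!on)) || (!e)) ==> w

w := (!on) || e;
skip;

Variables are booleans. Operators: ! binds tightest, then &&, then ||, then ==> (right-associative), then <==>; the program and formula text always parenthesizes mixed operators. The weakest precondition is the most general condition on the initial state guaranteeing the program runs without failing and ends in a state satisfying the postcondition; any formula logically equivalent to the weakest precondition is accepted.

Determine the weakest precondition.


Working backward. After the program, the postcondition ((!(!on)) || (!e)) ==> w must hold; in canonical form it is (on || (!e)) ==> w.
Before skip: (on || (!e)) ==> w
Before w := (!on) || e: (on || (!e)) ==> ((!on) || e)
Answer: WP = (on || (!e)) ==> ((!on) || e)


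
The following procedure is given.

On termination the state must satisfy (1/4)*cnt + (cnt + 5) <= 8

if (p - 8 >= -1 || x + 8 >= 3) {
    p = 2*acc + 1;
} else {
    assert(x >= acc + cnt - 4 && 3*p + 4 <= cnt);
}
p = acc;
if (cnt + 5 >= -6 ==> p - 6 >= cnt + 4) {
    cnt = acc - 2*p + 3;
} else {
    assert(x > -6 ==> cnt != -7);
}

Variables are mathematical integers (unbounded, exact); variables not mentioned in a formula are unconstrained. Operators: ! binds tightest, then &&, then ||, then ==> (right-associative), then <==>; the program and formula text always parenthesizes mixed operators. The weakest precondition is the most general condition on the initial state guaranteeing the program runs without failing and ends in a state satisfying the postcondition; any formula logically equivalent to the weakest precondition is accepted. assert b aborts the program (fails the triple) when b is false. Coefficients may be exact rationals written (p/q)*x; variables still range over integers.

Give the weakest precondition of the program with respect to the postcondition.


Working backward. After the program, the postcondition (1/4)*cnt + (cnt + 5) <= 8 must hold; in canonical form it is (5/4)*cnt <= 3.
Then branch requires (5/4)*acc <= (5/2)*p - 3/4; else branch requires (x > -6 ==> cnt != -7) && (5/4)*cnt <= 3.
Before the if: ((cnt >= -11 ==> p >= cnt + 10) ==> (5/4)*acc <= (5/2)*p - 3/4) && ((!(cnt >= -11 ==> p >= cnt + 10)) ==> ((x > -6 ==> cnt != -7) && (5/4)*cnt <= 3))
Before p := acc: ((cnt >= -11 ==> acc >= cnt + 10) ==> (5/4)*acc >= 3/4) && ((!(cnt >= -11 ==> acc >= cnt + 10)) ==> ((x > -6 ==> cnt != -7) && (5/4)*cnt <= 3))
Then branch requires ((cnt >= -11 ==> acc >= cnt + 10) ==> (5/4)*acc >= 3/4) && ((!(cnt >= -11 ==> acc >= cnt + 10)) ==> ((x > -6 ==> cnt != -7) && (5/4)*cnt <= 3)); else branch requires x >= acc + cnt - 4 && 3*p <= cnt - 4 && ((cnt >= -11 ==> acc >= cnt + 10) ==> (5/4)*acc >= 3/4) && ((!(cnt >= -11 ==> acc >= cnt + 10)) ==> ((x > -6 ==> cnt != -7) && (5/4)*cnt <= 3)).
Before the if: ((p >= 7 || x >= -5) ==> (((cnt >= -11 ==> acc >= cnt + 10) ==> (5/4)*acc >= 3/4) && ((!(cnt >= -11 ==> acc >= cnt + 10)) ==> ((x > -6 ==> cnt != -7) && (5/4)*cnt <= 3)))) && ((!(p >= 7 || x >= -5)) ==> (x >= acc + cnt - 4 && 3*p <= cnt - 4 && ((cnt >= -11 ==> acc >= cnt + 10) ==> (5/4)*acc >= 3/4) && ((!(cnt >= -11 ==> acc >= cnt + 10)) ==> ((x > -6 ==> cnt != -7) && (5/4)*cnt <= 3))))
Answer: WP = ((p >= 7 || x >= -5) ==> (((cnt >= -11 ==> acc >= cnt + 10) ==> (5/4)*acc >= 3/4) && ((!(cnt >= -11 ==> acc >= cnt + 10)) ==> ((x > -6 ==> cnt != -7) && (5/4)*cnt <= 3)))) && ((!(p >= 7 || x >= -5)) ==> (x >= acc + cnt - 4 && 3*p <= cnt - 4 && ((cnt >= -11 ==> acc >= cnt + 10) ==> (5/4)*acc >= 3/4) && ((!(cnt >= -11 ==> acc >= cnt + 10)) ==> ((x > -6 ==> cnt != -7) && (5/4)*cnt <= 3))))


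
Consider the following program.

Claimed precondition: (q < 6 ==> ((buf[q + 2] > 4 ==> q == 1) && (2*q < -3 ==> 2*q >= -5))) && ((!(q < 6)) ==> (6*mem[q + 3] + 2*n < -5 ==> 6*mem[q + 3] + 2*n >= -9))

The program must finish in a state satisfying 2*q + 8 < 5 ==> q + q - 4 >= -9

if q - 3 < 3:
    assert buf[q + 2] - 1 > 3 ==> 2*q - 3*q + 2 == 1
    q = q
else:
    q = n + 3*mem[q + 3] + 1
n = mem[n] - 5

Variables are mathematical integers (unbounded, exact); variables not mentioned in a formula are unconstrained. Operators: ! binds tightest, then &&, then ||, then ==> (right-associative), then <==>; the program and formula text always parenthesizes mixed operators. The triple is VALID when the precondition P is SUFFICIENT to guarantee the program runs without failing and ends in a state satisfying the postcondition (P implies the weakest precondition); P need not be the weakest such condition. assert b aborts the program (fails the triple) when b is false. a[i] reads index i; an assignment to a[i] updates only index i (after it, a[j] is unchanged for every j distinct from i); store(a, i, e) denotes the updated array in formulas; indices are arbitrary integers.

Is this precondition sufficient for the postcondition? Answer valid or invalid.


Working backward. After the program, the postcondition 2*q + 8 < 5 ==> q + q - 4 >= -9 must hold; in canonical form it is 2*q < -3 ==> 2*q >= -5.
Before n := mem[n] - 5: 2*q < -3 ==> 2*q >= -5
Then branch requires (buf[q + 2] > 4 ==> q == 1) && (2*q < -3 ==> 2*q >= -5); else branch requires 6*mem[q + 3] + 2*n < -5 ==> 6*mem[q + 3] + 2*n >= -7.
Before the if: (q < 6 ==> ((buf[q + 2] > 4 ==> q == 1) && (2*q < -3 ==> 2*q >= -5))) && ((!(q < 6)) ==> (6*mem[q + 3] + 2*n < -5 ==> 6*mem[q + 3] + 2*n >= -7))
The weakest precondition is (q < 6 ==> ((buf[q + 2] > 4 ==> q == 1) && (2*q < -3 ==> 2*q >= -5))) && ((!(q < 6)) ==> (6*mem[q + 3] + 2*n < -5 ==> 6*mem[q + 3] + 2*n >= -7)).
Check whether (q < 6 ==> ((buf[q + 2] > 4 ==> q == 1) && (2*q < -3 ==> 2*q >= -5))) && ((!(q < 6)) ==> (6*mem[q + 3] + 2*n < -5 ==> 6*mem[q + 3] + 2*n >= -9)) implies it.
Countermodel: at the initial state buf = {[8] = 0, [9] = 0, elsewhere 0}, mem = {[8] = 0, [9] = 0, elsewhere 0}, n = -4, q = 6, the precondition holds but the weakest precondition fails.
Answer: invalid


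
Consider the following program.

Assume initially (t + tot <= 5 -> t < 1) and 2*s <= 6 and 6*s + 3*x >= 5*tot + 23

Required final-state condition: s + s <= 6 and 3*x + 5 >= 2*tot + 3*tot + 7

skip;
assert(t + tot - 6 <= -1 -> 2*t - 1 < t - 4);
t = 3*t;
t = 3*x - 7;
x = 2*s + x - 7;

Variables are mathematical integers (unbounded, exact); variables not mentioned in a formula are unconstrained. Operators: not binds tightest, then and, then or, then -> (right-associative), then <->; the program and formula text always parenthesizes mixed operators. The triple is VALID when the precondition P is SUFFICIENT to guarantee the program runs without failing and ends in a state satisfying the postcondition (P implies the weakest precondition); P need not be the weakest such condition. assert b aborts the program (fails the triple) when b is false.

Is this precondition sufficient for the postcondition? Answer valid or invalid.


Working backward. After the program, the postcondition s + s <= 6 and 3*x + 5 >= 2*tot + 3*tot + 7 must hold; in canonical form it is 2*s <= 6 and 3*x >= 5*tot + 2.
Before x := 2*s + x - 7: 2*s <= 6 and 6*s + 3*x >= 5*tot + 23
Before t := 3*x - 7: 2*s <= 6 and 6*s + 3*x >= 5*tot + 23
Before t := 3*t: 2*s <= 6 and 6*s + 3*x >= 5*tot + 23
Before assert t + tot - 6 <= -1 -> 2*t - 1 < t - 4: (t + tot <= 5 -> t < -3) and 2*s <= 6 and 6*s + 3*x >= 5*tot + 23
Before skip: (t + tot <= 5 -> t < -3) and 2*s <= 6 and 6*s + 3*x >= 5*tot + 23
The weakest precondition is (t + tot <= 5 -> t < -3) and 2*s <= 6 and 6*s + 3*x >= 5*tot + 23.
Check whether (t + tot <= 5 -> t < 1) and 2*s <= 6 and 6*s + 3*x >= 5*tot + 23 implies it.
Countermodel: at the initial state s = 3, t = 0, tot = 2, x = 5, the precondition holds but the weakest precondition fails.
Answer: invalid


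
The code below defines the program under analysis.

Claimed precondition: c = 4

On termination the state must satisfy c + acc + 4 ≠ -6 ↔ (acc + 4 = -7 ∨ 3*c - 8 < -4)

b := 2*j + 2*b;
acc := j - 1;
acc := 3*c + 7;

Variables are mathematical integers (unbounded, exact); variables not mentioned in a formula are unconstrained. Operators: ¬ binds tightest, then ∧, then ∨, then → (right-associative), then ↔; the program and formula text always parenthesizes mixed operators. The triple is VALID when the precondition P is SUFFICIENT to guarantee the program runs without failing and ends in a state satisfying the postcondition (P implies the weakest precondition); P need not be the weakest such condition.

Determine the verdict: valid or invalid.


Working backward. After the program, the postcondition c + acc + 4 ≠ -6 ↔ (acc + 4 = -7 ∨ 3*c - 8 < -4) must hold; in canonical form it is acc + c ≠ -10 ↔ (acc = -11 ∨ 3*c < 4).
Before acc := 3*c + 7: 4*c ≠ -17 ↔ (3*c = -18 ∨ 3*c < 4)
Before acc := j - 1: 4*c ≠ -17 ↔ (3*c = -18 ∨ 3*c < 4)
Before b := 2*j + 2*b: 4*c ≠ -17 ↔ (3*c = -18 ∨ 3*c < 4)
The weakest precondition is 4*c ≠ -17 ↔ (3*c = -18 ∨ 3*c < 4).
Check whether c = 4 implies it.
Countermodel: at the initial state c = 4, the precondition holds but the weakest precondition fails.
Answer: invalid


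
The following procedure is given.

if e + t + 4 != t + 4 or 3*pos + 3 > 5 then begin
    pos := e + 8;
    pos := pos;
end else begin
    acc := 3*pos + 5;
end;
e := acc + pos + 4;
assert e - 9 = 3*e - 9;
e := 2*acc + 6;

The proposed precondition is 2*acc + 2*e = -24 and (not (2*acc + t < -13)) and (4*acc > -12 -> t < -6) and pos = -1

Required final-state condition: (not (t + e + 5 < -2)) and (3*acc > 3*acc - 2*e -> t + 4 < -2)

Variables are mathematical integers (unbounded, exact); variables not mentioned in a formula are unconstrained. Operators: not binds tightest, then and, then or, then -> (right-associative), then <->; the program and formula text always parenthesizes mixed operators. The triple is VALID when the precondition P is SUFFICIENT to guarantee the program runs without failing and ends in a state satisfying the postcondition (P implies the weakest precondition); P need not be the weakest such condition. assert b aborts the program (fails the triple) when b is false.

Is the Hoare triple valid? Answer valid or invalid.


Working backward. After the program, the postcondition (not (t + e + 5 < -2)) and (3*acc > 3*acc - 2*e -> t + 4 < -2) must hold; in canonical form it is (not (e + t < -7)) and (2*e > 0 -> t < -6).
Before e := 2*acc + 6: (not (2*acc + t < -13)) and (4*acc > -12 -> t < -6)
Before assert e - 9 = 3*e - 9: 2*e = 0 and (not (2*acc + t < -13)) and (4*acc > -12 -> t < -6)
Before e := acc + pos + 4: 2*acc + 2*pos = -8 and (not (2*acc + t < -13)) and (4*acc > -12 -> t < -6)
Then branch requires 2*acc + 2*e = -24 and (not (2*acc + t < -13)) and (4*acc > -12 -> t < -6); else branch requires 8*pos = -18 and (not (6*pos + t < -23)) and (12*pos > -32 -> t < -6).
Before the if: ((e != 0 or 3*pos > 2) -> (2*acc + 2*e = -24 and (not (2*acc + t < -13)) and (4*acc > -12 -> t < -6))) and ((not (e != 0 or 3*pos > 2)) -> (8*pos = -18 and (not (6*pos + t < -23)) and (12*pos > -32 -> t < -6)))
The weakest precondition is ((e != 0 or 3*pos > 2) -> (2*acc + 2*e = -24 and (not (2*acc + t < -13)) and (4*acc > -12 -> t < -6))) and ((not (e != 0 or 3*pos > 2)) -> (8*pos = -18 and (not (6*pos + t < -23)) and (12*pos > -32 -> t < -6))).
Check whether 2*acc + 2*e = -24 and (not (2*acc + t < -13)) and (4*acc > -12 -> t < -6) and pos = -1 implies it.
Countermodel: at the initial state acc = -12, e = 0, pos = -1, t = 11, the precondition holds but the weakest precondition fails.
Answer: invalid


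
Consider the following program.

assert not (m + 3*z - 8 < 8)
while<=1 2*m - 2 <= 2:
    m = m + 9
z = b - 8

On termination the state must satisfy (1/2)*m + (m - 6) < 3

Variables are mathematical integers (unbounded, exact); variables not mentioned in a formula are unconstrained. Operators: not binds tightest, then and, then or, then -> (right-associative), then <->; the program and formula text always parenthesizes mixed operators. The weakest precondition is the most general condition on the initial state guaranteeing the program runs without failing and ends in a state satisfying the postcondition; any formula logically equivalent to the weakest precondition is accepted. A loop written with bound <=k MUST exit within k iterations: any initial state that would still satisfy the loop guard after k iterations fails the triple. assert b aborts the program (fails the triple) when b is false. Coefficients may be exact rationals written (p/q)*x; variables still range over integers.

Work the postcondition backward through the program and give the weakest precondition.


Working backward. After the program, the postcondition (1/2)*m + (m - 6) < 3 must hold; in canonical form it is (3/2)*m < 9.
Before z := b - 8: (3/2)*m < 9
Before the loop (bound <=1), unroll the exhaustion recursion (WP_0 = exit-now case; WP_j = one more guarded iteration, up to j = 1):
  WP_0: (not (2*m <= 4)) and (3/2)*m < 9
  WP_1: (2*m <= 4 -> ((not (2*m <= -14)) and (3/2)*m < -9/2)) and ((not (2*m <= 4)) -> (3/2)*m < 9)
So before the loop: (2*m <= 4 -> ((not (2*m <= -14)) and (3/2)*m < -9/2)) and ((not (2*m <= 4)) -> (3/2)*m < 9)
Before assert not (m + 3*z - 8 < 8): (not (m + 3*z < 16)) and (2*m <= 4 -> ((not (2*m <= -14)) and (3/2)*m < -9/2)) and ((not (2*m <= 4)) -> (3/2)*m < 9)
Answer: WP = (not (m + 3*z < 16)) and (2*m <= 4 -> ((not (2*m <= -14)) and (3/2)*m < -9/2)) and ((not (2*m <= 4)) -> (3/2)*m < 9)


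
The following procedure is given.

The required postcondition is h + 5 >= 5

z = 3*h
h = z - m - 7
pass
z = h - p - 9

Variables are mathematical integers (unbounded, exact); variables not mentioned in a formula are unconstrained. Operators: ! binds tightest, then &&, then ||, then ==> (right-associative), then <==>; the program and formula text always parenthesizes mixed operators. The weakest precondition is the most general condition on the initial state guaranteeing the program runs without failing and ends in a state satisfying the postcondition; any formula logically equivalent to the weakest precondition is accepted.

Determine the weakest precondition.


Working backward. After the program, the postcondition h + 5 >= 5 must hold; in canonical form it is h >= 0.
Before z := h - p - 9: h >= 0
Before skip: h >= 0
Before h := z - m - 7: z >= m + 7
Before z := 3*h: 3*h >= m + 7
Answer: WP = 3*h >= m + 7


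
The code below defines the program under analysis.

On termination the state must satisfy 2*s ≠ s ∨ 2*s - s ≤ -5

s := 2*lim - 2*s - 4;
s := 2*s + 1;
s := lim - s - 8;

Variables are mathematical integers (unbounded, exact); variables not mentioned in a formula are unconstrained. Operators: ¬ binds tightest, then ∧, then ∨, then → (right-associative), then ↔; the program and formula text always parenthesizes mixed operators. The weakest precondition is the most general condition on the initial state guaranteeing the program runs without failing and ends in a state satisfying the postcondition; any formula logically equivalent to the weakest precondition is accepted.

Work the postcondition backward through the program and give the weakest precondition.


Working backward. After the program, the postcondition 2*s ≠ s ∨ 2*s - s ≤ -5 must hold; in canonical form it is s ≠ 0 ∨ s ≤ -5.
Before s := lim - s - 8: lim ≠ s + 8 ∨ lim ≤ s + 3
Before s := 2*s + 1: lim ≠ 2*s + 9 ∨ lim ≤ 2*s + 4
Before s := 2*lim - 2*s - 4: 4*s ≠ 3*lim + 1 ∨ 4*s ≤ 3*lim - 4
Answer: WP = 4*s ≠ 3*lim + 1 ∨ 4*s ≤ 3*lim - 4


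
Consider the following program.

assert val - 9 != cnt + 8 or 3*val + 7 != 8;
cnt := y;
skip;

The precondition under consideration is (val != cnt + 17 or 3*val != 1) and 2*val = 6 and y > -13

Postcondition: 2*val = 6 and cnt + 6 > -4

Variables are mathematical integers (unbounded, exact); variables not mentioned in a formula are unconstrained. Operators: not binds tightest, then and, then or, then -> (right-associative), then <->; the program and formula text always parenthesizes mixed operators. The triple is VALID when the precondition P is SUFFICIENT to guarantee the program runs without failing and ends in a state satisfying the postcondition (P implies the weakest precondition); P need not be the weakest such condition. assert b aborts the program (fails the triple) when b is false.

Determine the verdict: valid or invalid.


Working backward. After the program, the postcondition 2*val = 6 and cnt + 6 > -4 must hold; in canonical form it is 2*val = 6 and cnt > -10.
Before skip: 2*val = 6 and cnt > -10
Before cnt := y: 2*val = 6 and y > -10
Before assert val - 9 != cnt + 8 or 3*val + 7 != 8: (val != cnt + 17 or 3*val != 1) and 2*val = 6 and y > -10
The weakest precondition is (val != cnt + 17 or 3*val != 1) and 2*val = 6 and y > -10.
Check whether (val != cnt + 17 or 3*val != 1) and 2*val = 6 and y > -13 implies it.
Countermodel: at the initial state cnt = 0, val = 3, y = -12, the precondition holds but the weakest precondition fails.
Answer: invalid


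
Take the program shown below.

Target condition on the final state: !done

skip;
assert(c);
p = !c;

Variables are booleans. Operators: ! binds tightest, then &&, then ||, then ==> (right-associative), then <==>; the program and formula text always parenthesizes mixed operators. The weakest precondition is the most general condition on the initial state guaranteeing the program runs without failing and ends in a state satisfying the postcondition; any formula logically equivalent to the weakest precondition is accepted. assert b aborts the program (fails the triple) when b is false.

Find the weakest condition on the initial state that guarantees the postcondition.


Working backward. After the program, !done must hold.
Before p := !c: !done
Before assert c: c && (!done)
Before skip: c && (!done)
Answer: WP = c && (!done)


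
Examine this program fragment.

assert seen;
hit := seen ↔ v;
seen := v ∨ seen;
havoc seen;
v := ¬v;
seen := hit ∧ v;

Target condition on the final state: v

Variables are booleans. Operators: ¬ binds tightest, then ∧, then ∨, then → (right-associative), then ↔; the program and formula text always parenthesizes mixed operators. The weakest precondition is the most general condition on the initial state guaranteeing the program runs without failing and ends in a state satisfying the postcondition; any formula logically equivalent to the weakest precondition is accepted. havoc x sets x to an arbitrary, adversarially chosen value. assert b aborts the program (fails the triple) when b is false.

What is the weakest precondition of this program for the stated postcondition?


Working backward. After the program, v must hold.
Before seen := hit ∧ v: v
Before v := ¬v: ¬v
Before havoc seen: ¬v
Before seen := v ∨ seen: ¬v
Before hit := seen ↔ v: ¬v
Before assert seen: seen ∧ (¬v)
Answer: WP = seen ∧ (¬v)


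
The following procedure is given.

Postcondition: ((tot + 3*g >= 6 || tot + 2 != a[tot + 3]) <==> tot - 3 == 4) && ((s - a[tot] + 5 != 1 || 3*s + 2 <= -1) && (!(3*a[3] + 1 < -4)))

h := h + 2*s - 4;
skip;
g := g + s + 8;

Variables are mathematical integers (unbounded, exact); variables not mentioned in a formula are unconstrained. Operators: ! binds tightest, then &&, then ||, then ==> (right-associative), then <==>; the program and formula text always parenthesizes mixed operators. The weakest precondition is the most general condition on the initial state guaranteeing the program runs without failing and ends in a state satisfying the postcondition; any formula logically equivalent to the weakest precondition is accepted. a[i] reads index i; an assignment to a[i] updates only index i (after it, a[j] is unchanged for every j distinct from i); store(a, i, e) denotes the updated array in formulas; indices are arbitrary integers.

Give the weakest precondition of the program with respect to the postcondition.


Working backward. After the program, the postcondition ((tot + 3*g >= 6 || tot + 2 != a[tot + 3]) <==> tot - 3 == 4) && ((s - a[tot] + 5 != 1 || 3*s + 2 <= -1) && (!(3*a[3] + 1 < -4))) must hold; in canonical form it is ((3*g + tot >= 6 || tot != a[tot + 3] - 2) <==> tot == 7) && (s != a[tot] - 4 || 3*s <= -3) && (!(3*a[3] < -5)).
Before g := g + s + 8: ((3*g + 3*s + tot >= -18 || tot != a[tot + 3] - 2) <==> tot == 7) && (s != a[tot] - 4 || 3*s <= -3) && (!(3*a[3] < -5))
Before skip: ((3*g + 3*s + tot >= -18 || tot != a[tot + 3] - 2) <==> tot == 7) && (s != a[tot] - 4 || 3*s <= -3) && (!(3*a[3] < -5))
Before h := h + 2*s - 4: ((3*g + 3*s + tot >= -18 || tot != a[tot + 3] - 2) <==> tot == 7) && (s != a[tot] - 4 || 3*s <= -3) && (!(3*a[3] < -5))
Answer: WP = ((3*g + 3*s + tot >= -18 || tot != a[tot + 3] - 2) <==> tot == 7) && (s != a[tot] - 4 || 3*s <= -3) && (!(3*a[3] < -5))


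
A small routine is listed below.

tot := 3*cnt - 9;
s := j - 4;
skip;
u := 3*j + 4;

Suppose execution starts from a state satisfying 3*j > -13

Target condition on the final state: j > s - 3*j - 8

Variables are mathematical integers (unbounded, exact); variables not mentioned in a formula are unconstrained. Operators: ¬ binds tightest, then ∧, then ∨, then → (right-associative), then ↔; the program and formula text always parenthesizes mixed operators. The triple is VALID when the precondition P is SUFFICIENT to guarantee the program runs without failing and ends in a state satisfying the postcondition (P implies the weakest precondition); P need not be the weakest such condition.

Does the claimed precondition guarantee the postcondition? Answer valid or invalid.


Working backward. After the program, the postcondition j > s - 3*j - 8 must hold; in canonical form it is 4*j > s - 8.
Before u := 3*j + 4: 4*j > s - 8
Before skip: 4*j > s - 8
Before s := j - 4: 3*j > -12
Before tot := 3*cnt - 9: 3*j > -12
The weakest precondition is 3*j > -12.
Check whether 3*j > -13 implies it.
Countermodel: at the initial state j = -4, the precondition holds but the weakest precondition fails.
Answer: invalid


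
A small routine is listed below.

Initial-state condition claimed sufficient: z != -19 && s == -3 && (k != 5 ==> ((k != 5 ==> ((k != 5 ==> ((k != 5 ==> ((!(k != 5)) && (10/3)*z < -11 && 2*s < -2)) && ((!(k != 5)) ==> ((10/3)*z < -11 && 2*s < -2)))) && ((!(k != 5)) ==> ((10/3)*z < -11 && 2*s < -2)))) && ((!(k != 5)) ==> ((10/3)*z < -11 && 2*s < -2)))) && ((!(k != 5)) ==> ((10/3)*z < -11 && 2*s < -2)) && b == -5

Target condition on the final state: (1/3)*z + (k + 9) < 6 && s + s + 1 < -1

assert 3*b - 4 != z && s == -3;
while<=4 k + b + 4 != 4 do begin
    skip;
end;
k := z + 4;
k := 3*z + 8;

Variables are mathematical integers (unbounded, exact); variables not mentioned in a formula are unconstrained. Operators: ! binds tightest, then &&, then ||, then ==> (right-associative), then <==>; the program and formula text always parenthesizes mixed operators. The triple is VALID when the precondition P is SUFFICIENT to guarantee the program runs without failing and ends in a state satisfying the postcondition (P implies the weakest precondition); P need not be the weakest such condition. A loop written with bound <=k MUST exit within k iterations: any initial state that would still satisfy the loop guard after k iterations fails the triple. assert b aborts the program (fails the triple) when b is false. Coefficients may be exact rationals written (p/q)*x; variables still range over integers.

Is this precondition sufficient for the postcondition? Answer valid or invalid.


Working backward. After the program, the postcondition (1/3)*z + (k + 9) < 6 && s + s + 1 < -1 must hold; in canonical form it is k + (1/3)*z < -3 && 2*s < -2.
Before k := 3*z + 8: (10/3)*z < -11 && 2*s < -2
Before k := z + 4: (10/3)*z < -11 && 2*s < -2
Before the loop (bound <=4), unroll the exhaustion recursion (WP_0 = exit-now case; WP_j = one more guarded iteration, up to j = 4):
  WP_0: (!(b + k != 0)) && (10/3)*z < -11 && 2*s < -2
  WP_1: (b + k != 0 ==> ((!(b + k != 0)) && (10/3)*z < -11 && 2*s < -2)) && ((!(b + k != 0)) ==> ((10/3)*z < -11 && 2*s < -2))
  WP_2: (b + k != 0 ==> ((b + k != 0 ==> ((!(b + k != 0)) && (10/3)*z < -11 && 2*s < -2)) && ((!(b + k != 0)) ==> ((10/3)*z < -11 && 2*s < -2)))) && ((!(b + k != 0)) ==> ((10/3)*z < -11 && 2*s < -2))
  WP_3: (b + k != 0 ==> ((b + k != 0 ==> ((b + k != 0 ==> ((!(b + k != 0)) && (10/3)*z < -11 && 2*s < -2)) && ((!(b + k != 0)) ==> ((10/3)*z < -11 && 2*s < -2)))) && ((!(b + k != 0)) ==> ((10/3)*z < -11 && 2*s < -2)))) && ((!(b + k != 0)) ==> ((10/3)*z < -11 && 2*s < -2))
  WP_4: (b + k != 0 ==> ((b + k != 0 ==> ((b + k != 0 ==> ((b + k != 0 ==> ((!(b + k != 0)) && (10/3)*z < -11 && 2*s < -2)) && ((!(b + k != 0)) ==> ((10/3)*z < -11 && 2*s < -2)))) && ((!(b + k != 0)) ==> ((10/3)*z < -11 && 2*s < -2)))) && ((!(b + k != 0)) ==> ((10/3)*z < -11 && 2*s < -2)))) && ((!(b + k != 0)) ==> ((10/3)*z < -11 && 2*s < -2))
So before the loop: (b + k != 0 ==> ((b + k != 0 ==> ((b + k != 0 ==> ((b + k != 0 ==> ((!(b + k != 0)) && (10/3)*z < -11 && 2*s < -2)) && ((!(b + k != 0)) ==> ((10/3)*z < -11 && 2*s < -2)))) && ((!(b + k != 0)) ==> ((10/3)*z < -11 && 2*s < -2)))) && ((!(b + k != 0)) ==> ((10/3)*z < -11 && 2*s < -2)))) && ((!(b + k != 0)) ==> ((10/3)*z < -11 && 2*s < -2))
Before assert 3*b - 4 != z && s == -3: 3*b != z + 4 && s == -3 && (b + k != 0 ==> ((b + k != 0 ==> ((b + k != 0 ==> ((b + k != 0 ==> ((!(b + k != 0)) && (10/3)*z < -11 && 2*s < -2)) && ((!(b + k != 0)) ==> ((10/3)*z < -11 && 2*s < -2)))) && ((!(b + k != 0)) ==> ((10/3)*z < -11 && 2*s < -2)))) && ((!(b + k != 0)) ==> ((10/3)*z < -11 && 2*s < -2)))) && ((!(b + k != 0)) ==> ((10/3)*z < -11 && 2*s < -2))
The weakest precondition is 3*b != z + 4 && s == -3 && (b + k != 0 ==> ((b + k != 0 ==> ((b + k != 0 ==> ((b + k != 0 ==> ((!(b + k != 0)) && (10/3)*z < -11 && 2*s < -2)) && ((!(b + k != 0)) ==> ((10/3)*z < -11 && 2*s < -2)))) && ((!(b + k != 0)) ==> ((10/3)*z < -11 && 2*s < -2)))) && ((!(b + k != 0)) ==> ((10/3)*z < -11 && 2*s < -2)))) && ((!(b + k != 0)) ==> ((10/3)*z < -11 && 2*s < -2)).
Check whether z != -19 && s == -3 && (k != 5 ==> ((k != 5 ==> ((k != 5 ==> ((k != 5 ==> ((!(k != 5)) && (10/3)*z < -11 && 2*s < -2)) && ((!(k != 5)) ==> ((10/3)*z < -11 && 2*s < -2)))) && ((!(k != 5)) ==> ((10/3)*z < -11 && 2*s < -2)))) && ((!(k != 5)) ==> ((10/3)*z < -11 && 2*s < -2)))) && ((!(k != 5)) ==> ((10/3)*z < -11 && 2*s < -2)) && b == -5 implies it.
Every state satisfying the precondition satisfies the weakest precondition: the implication holds.
Answer: valid


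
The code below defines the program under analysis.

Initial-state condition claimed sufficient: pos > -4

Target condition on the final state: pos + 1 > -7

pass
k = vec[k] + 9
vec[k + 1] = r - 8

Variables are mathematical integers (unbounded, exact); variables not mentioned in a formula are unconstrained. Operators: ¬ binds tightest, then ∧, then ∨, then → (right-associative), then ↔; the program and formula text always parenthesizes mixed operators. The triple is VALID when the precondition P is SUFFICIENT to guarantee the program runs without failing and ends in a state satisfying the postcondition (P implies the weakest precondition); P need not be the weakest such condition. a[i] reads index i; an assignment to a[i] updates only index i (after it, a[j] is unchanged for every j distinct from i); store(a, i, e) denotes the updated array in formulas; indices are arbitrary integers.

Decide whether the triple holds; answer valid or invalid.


Working backward. After the program, the postcondition pos + 1 > -7 must hold; in canonical form it is pos > -8.
Before vec[k + 1] := r - 8: pos > -8
Before k := vec[k] + 9: pos > -8
Before skip: pos > -8
The weakest precondition is pos > -8.
Check whether pos > -4 implies it.
Every state satisfying the precondition satisfies the weakest precondition: the implication holds.
Answer: valid


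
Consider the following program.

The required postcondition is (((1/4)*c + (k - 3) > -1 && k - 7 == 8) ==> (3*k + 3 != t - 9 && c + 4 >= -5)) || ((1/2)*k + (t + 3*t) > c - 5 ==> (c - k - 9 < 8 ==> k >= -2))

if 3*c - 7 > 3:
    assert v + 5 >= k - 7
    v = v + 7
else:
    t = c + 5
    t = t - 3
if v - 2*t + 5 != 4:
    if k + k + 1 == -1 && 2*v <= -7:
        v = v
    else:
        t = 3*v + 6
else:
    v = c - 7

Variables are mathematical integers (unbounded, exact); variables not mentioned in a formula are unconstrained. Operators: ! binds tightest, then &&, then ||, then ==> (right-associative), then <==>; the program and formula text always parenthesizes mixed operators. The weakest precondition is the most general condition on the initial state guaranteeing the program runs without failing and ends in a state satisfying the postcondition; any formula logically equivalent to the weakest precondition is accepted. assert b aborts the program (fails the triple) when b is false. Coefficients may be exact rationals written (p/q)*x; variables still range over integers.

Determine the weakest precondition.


Working backward. After the program, the postcondition (((1/4)*c + (k - 3) > -1 && k - 7 == 8) ==> (3*k + 3 != t - 9 && c + 4 >= -5)) || ((1/2)*k + (t + 3*t) > c - 5 ==> (c - k - 9 < 8 ==> k >= -2)) must hold; in canonical form it is (((1/4)*c + k > 2 && k == 15) ==> (3*k != t - 12 && c >= -9)) || ((1/2)*k + 4*t > c - 5 ==> (c < k + 17 ==> k >= -2)).
Then branch requires ((2*k == -2 && 2*v <= -7) ==> ((((1/4)*c + k > 2 && k == 15) ==> (3*k != t - 12 && c >= -9)) || ((1/2)*k + 4*t > c - 5 ==> (c < k + 17 ==> k >= -2)))) && ((!(2*k == -2 && 2*v <= -7)) ==> ((((1/4)*c + k > 2 && k == 15) ==> (3*k != 3*v - 6 && c >= -9)) || ((1/2)*k + 12*v > c - 29 ==> (c < k + 17 ==> k >= -2)))); else branch requires (((1/4)*c + k > 2 && k == 15) ==> (3*k != t - 12 && c >= -9)) || ((1/2)*k + 4*t > c - 5 ==> (c < k + 17 ==> k >= -2)).
Before the if: (v != 2*t - 1 ==> (((2*k == -2 && 2*v <= -7) ==> ((((1/4)*c + k > 2 && k == 15) ==> (3*k != t - 12 && c >= -9)) || ((1/2)*k + 4*t > c - 5 ==> (c < k + 17 ==> k >= -2)))) && ((!(2*k == -2 && 2*v <= -7)) ==> ((((1/4)*c + k > 2 && k == 15) ==> (3*k != 3*v - 6 && c >= -9)) || ((1/2)*k + 12*v > c - 29 ==> (c < k + 17 ==> k >= -2)))))) && ((!(v != 2*t - 1)) ==> ((((1/4)*c + k > 2 && k == 15) ==> (3*k != t - 12 && c >= -9)) || ((1/2)*k + 4*t > c - 5 ==> (c < k + 17 ==> k >= -2))))
Then branch requires v >= k - 12 && (v != 2*t - 8 ==> (((2*k == -2 && 2*v <= -21) ==> ((((1/4)*c + k > 2 && k == 15) ==> (3*k != t - 12 && c >= -9)) || ((1/2)*k + 4*t > c - 5 ==> (c < k + 17 ==> k >= -2)))) && ((!(2*k == -2 && 2*v <= -21)) ==> ((((1/4)*c + k > 2 && k == 15) ==> (3*k != 3*v + 15 && c >= -9)) || ((1/2)*k + 12*v > c - 113 ==> (c < k + 17 ==> k >= -2)))))) && ((!(v != 2*t - 8)) ==> ((((1/4)*c + k > 2 && k == 15) ==> (3*k != t - 12 && c >= -9)) || ((1/2)*k + 4*t > c - 5 ==> (c < k + 17 ==> k >= -2)))); else branch requires (v != 2*c + 3 ==> (((2*k == -2 && 2*v <= -7) ==> ((((1/4)*c + k > 2 && k == 15) ==> (3*k != c - 10 && c >= -9)) || (3*c + (1/2)*k > -13 ==> (c < k + 17 ==> k >= -2)))) && ((!(2*k == -2 && 2*v <= -7)) ==> ((((1/4)*c + k > 2 && k == 15) ==> (3*k != 3*v - 6 && c >= -9)) || ((1/2)*k + 12*v > c - 29 ==> (c < k + 17 ==> k >= -2)))))) && ((!(v != 2*c + 3)) ==> ((((1/4)*c + k > 2 && k == 15) ==> (3*k != c - 10 && c >= -9)) || (3*c + (1/2)*k > -13 ==> (c < k + 17 ==> k >= -2)))).
Before the if: (3*c > 10 ==> (v >= k - 12 && (v != 2*t - 8 ==> (((2*k == -2 && 2*v <= -21) ==> ((((1/4)*c + k > 2 && k == 15) ==> (3*k != t - 12 && c >= -9)) || ((1/2)*k + 4*t > c - 5 ==> (c < k + 17 ==> k >= -2)))) && ((!(2*k == -2 && 2*v <= -21)) ==> ((((1/4)*c + k > 2 && k == 15) ==> (3*k != 3*v + 15 && c >= -9)) || ((1/2)*k + 12*v > c - 113 ==> (c < k + 17 ==> k >= -2)))))) && ((!(v != 2*t - 8)) ==> ((((1/4)*c + k > 2 && k == 15) ==> (3*k != t - 12 && c >= -9)) || ((1/2)*k + 4*t > c - 5 ==> (c < k + 17 ==> k >= -2)))))) && ((!(3*c > 10)) ==> ((v != 2*c + 3 ==> (((2*k == -2 && 2*v <= -7) ==> ((((1/4)*c + k > 2 && k == 15) ==> (3*k != c - 10 && c >= -9)) || (3*c + (1/2)*k > -13 ==> (c < k + 17 ==> k >= -2)))) && ((!(2*k == -2 && 2*v <= -7)) ==> ((((1/4)*c + k > 2 && k == 15) ==> (3*k != 3*v - 6 && c >= -9)) || ((1/2)*k + 12*v > c - 29 ==> (c < k + 17 ==> k >= -2)))))) && ((!(v != 2*c + 3)) ==> ((((1/4)*c + k > 2 && k == 15) ==> (3*k != c - 10 && c >= -9)) || (3*c + (1/2)*k > -13 ==> (c < k + 17 ==> k >= -2))))))
Answer: WP = (3*c > 10 ==> (v >= k - 12 && (v != 2*t - 8 ==> (((2*k == -2 && 2*v <= -21) ==> ((((1/4)*c + k > 2 && k == 15) ==> (3*k != t - 12 && c >= -9)) || ((1/2)*k + 4*t > c - 5 ==> (c < k + 17 ==> k >= -2)))) && ((!(2*k == -2 && 2*v <= -21)) ==> ((((1/4)*c + k > 2 && k == 15) ==> (3*k != 3*v + 15 && c >= -9)) || ((1/2)*k + 12*v > c - 113 ==> (c < k + 17 ==> k >= -2)))))) && ((!(v != 2*t - 8)) ==> ((((1/4)*c + k > 2 && k == 15) ==> (3*k != t - 12 && c >= -9)) || ((1/2)*k + 4*t > c - 5 ==> (c < k + 17 ==> k >= -2)))))) && ((!(3*c > 10)) ==> ((v != 2*c + 3 ==> (((2*k == -2 && 2*v <= -7) ==> ((((1/4)*c + k > 2 && k == 15) ==> (3*k != c - 10 && c >= -9)) || (3*c + (1/2)*k > -13 ==> (c < k + 17 ==> k >= -2)))) && ((!(2*k == -2 && 2*v <= -7)) ==> ((((1/4)*c + k > 2 && k == 15) ==> (3*k != 3*v - 6 && c >= -9)) || ((1/2)*k + 12*v > c - 29 ==> (c < k + 17 ==> k >= -2)))))) && ((!(v != 2*c + 3)) ==> ((((1/4)*c + k > 2 && k == 15) ==> (3*k != c - 10 && c >= -9)) || (3*c + (1/2)*k > -13 ==> (c < k + 17 ==> k >= -2))))))
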